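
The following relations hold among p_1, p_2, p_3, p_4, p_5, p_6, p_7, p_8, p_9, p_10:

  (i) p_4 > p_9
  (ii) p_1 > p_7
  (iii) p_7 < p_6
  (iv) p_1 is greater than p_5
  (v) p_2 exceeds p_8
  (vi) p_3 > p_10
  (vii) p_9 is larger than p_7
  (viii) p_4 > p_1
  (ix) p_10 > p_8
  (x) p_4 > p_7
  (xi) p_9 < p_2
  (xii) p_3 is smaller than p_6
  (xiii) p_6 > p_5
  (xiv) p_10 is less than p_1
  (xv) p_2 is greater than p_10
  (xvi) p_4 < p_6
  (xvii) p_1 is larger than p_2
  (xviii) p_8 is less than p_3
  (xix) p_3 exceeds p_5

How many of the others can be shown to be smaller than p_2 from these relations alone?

4

Directly below p_2: p_8, p_10, p_9.
One step further: p_7 (4 so far).
Nothing else is reachable below p_2; 4 in all.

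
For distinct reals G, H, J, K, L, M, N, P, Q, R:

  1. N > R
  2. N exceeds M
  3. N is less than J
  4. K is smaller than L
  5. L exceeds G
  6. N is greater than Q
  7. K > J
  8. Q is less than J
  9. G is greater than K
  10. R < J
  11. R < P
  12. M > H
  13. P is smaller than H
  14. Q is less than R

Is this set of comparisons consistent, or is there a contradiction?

Every relation is compatible with Q < R < P < H < M < N < J < K < G < L; the set is consistent.

consistent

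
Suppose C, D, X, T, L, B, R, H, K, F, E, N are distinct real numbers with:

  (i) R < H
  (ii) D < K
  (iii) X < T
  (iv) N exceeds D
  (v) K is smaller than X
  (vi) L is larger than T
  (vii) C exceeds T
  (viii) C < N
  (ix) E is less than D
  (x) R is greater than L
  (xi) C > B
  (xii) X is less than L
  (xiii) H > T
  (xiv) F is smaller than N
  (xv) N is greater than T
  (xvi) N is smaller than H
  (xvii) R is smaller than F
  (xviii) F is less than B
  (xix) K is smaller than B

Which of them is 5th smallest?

The consecutive relations fix a unique order: E < D < K < X < T < L < R < F < B < C < N < H.
The 5th smallest is T.

T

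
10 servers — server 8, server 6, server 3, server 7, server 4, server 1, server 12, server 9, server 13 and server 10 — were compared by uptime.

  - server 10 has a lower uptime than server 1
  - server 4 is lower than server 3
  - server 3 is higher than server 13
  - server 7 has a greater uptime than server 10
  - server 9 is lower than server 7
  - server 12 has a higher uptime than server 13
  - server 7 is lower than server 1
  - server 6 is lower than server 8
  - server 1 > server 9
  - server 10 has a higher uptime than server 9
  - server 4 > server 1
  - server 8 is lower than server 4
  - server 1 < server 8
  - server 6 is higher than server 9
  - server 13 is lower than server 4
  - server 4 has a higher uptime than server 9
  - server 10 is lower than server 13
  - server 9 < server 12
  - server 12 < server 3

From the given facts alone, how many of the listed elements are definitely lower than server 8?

5

The elements the relations force below server 8 are server 9, server 10, server 7, server 6, server 1 — no chain reaches any other.
That is 5.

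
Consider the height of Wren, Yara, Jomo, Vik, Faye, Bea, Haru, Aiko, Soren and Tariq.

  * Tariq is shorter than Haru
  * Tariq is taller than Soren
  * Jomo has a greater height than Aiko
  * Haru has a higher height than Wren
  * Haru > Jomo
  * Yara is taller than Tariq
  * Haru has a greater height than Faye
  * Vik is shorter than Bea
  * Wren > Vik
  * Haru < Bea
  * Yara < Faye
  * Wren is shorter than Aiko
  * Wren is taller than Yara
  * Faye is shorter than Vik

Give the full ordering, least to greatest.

Soren < Tariq < Yara < Faye < Vik < Wren < Aiko < Jomo < Haru < Bea

The consecutive links are each given: Soren < Tariq; Tariq < Yara; Yara < Faye; Faye < Vik; Vik < Wren; Wren < Aiko; Aiko < Jomo; Jomo < Haru; Haru < Bea.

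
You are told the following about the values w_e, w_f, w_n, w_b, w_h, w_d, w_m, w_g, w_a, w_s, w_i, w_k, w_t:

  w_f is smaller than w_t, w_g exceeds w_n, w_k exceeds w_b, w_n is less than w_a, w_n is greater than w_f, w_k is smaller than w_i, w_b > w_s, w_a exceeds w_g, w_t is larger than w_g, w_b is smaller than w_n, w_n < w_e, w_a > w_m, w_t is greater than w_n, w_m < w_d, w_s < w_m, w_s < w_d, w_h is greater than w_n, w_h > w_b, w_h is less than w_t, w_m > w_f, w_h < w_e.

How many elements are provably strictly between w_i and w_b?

Chaining upward from w_b reaches: w_n, w_h, w_g, w_k, w_a, w_t, w_e.
Chaining downward from w_i reaches: w_s, w_k.
Strictly between w_b and w_i are those in both lists: w_k — 1 element.

1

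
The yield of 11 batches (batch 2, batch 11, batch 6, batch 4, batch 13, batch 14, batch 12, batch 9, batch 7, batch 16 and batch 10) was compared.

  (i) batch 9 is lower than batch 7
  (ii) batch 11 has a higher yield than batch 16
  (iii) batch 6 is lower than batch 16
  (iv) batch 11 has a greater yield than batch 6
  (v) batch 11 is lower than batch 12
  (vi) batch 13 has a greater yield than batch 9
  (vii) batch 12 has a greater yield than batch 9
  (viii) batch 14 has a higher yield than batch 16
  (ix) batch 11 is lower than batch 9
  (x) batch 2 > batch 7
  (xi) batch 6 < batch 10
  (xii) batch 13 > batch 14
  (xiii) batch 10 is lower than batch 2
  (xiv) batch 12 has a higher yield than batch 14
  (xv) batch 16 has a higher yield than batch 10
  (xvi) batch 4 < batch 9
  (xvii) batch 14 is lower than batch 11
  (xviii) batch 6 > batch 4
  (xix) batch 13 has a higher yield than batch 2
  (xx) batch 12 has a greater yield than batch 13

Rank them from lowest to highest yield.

The consecutive links are each given: batch 4 < batch 6; batch 6 < batch 10; batch 10 < batch 16; batch 16 < batch 14; batch 14 < batch 11; batch 11 < batch 9; batch 9 < batch 7; batch 7 < batch 2; batch 2 < batch 13; batch 13 < batch 12.

batch 4 < batch 6 < batch 10 < batch 16 < batch 14 < batch 11 < batch 9 < batch 7 < batch 2 < batch 13 < batch 12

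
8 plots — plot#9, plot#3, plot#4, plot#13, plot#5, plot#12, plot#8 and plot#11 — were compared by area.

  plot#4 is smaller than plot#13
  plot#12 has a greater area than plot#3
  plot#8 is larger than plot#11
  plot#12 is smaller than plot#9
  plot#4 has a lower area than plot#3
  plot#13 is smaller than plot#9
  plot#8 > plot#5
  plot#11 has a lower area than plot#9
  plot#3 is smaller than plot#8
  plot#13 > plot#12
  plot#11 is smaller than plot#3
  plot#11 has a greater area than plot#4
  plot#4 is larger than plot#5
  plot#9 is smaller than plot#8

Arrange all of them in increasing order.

plot#5 < plot#4 < plot#11 < plot#3 < plot#12 < plot#13 < plot#9 < plot#8

Each adjacent pair is fixed by a given relation: plot#5 < plot#4; plot#4 < plot#11; plot#11 < plot#3; plot#3 < plot#12; plot#12 < plot#13; plot#13 < plot#9; plot#9 < plot#8. Chaining them end to end gives the full order.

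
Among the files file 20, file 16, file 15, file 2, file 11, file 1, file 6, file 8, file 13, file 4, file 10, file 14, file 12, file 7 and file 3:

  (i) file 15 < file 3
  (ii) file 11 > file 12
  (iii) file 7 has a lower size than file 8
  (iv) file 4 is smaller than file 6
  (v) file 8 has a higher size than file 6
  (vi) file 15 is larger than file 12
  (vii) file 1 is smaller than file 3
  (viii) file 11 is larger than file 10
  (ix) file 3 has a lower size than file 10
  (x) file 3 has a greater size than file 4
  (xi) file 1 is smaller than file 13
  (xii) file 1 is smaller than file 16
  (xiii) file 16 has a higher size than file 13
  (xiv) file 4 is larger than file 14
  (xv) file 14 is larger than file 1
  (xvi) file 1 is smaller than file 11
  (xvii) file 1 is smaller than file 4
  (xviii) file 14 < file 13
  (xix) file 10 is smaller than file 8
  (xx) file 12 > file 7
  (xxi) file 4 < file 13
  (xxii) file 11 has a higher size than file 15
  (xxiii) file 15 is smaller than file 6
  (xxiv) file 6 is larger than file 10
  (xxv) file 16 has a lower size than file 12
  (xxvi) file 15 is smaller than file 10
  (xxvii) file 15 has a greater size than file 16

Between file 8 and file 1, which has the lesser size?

file 1

file 1 < file 14 < file 4 < file 13 < file 16 < file 12 < file 15 < file 3 < file 10 < file 6 < file 8, by transitivity through file 14, file 4, file 13, file 16, file 12, file 15, file 3, file 10, file 6.
So file 1 < file 8; file 1 is the smaller of the two.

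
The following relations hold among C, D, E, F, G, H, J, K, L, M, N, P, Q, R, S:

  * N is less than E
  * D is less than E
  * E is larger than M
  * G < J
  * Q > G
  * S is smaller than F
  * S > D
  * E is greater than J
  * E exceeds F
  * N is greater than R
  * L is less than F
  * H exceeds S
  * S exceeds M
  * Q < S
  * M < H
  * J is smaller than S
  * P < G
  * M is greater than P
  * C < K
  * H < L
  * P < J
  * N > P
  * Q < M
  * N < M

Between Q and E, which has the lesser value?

Link the given pairs in sequence: Q < M; M < S; S < H; H < L; L < F; F < E.
Together: Q < M < S < H < L < F < E.
So Q < E; Q is the smaller of the two.

Q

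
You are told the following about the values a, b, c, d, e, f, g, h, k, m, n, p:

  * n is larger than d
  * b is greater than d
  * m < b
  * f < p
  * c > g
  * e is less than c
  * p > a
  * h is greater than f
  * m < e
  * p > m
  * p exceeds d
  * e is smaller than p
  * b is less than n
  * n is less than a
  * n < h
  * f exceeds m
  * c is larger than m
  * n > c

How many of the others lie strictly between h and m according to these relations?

5

The relations place m below h. An element lies strictly between them when it is forced above m and also forced below h.
Above m: {e, c, b, f, n, a, p}. Below h: {g, d, e, c, b, f, n}.
Intersection: {e, c, b, f, n} — 5.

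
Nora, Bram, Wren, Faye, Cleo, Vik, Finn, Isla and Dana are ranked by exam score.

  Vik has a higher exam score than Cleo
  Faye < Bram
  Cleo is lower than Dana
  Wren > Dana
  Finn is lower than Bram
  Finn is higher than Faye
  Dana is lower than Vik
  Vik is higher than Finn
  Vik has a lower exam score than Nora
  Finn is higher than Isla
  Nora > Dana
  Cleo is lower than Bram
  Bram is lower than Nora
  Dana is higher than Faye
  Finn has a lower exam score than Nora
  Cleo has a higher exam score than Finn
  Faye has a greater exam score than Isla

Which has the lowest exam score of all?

Isla

Faye is not least since Isla < Faye; Finn is not least since Faye < Finn; Cleo is not least since Finn < Cleo; Dana is not least since Cleo < Dana; Wren is not least since Dana < Wren; Vik is not least since Dana < Vik; Bram is not least since Finn < Bram; Nora is not least since Vik < Nora.
Only Isla has nothing below it, so Isla is the lowest exam score.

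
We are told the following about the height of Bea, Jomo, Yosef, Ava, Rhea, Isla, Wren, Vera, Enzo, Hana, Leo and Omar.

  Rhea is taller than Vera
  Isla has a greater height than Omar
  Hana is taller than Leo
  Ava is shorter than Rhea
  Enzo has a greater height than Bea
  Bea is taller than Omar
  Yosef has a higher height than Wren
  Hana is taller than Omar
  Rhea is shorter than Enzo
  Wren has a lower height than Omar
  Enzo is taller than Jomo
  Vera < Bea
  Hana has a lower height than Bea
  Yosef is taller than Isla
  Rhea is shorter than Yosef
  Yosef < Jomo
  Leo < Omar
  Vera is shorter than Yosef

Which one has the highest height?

Chaining downward from Enzo: directly below it, Rhea, Bea, Jomo; then Omar, Vera, Hana, Ava, Yosef; then Leo, Wren, Isla.
That covers every other element, and nothing is given above Enzo, so Enzo is the highest height.

Enzo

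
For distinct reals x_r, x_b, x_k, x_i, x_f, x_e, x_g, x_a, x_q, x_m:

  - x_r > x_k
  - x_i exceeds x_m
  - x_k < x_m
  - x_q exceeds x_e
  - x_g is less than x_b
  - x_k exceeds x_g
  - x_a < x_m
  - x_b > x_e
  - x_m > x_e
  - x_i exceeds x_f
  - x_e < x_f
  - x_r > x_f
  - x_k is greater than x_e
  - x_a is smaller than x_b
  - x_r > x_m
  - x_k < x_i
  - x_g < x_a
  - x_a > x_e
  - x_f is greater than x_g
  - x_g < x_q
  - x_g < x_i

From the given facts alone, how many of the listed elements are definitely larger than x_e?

Directly above x_e: x_f, x_q, x_a, x_b, x_k, x_m.
One step further: x_i, x_r (8 so far).
No other element is forced above x_e by the given relations, so the count is 8.

8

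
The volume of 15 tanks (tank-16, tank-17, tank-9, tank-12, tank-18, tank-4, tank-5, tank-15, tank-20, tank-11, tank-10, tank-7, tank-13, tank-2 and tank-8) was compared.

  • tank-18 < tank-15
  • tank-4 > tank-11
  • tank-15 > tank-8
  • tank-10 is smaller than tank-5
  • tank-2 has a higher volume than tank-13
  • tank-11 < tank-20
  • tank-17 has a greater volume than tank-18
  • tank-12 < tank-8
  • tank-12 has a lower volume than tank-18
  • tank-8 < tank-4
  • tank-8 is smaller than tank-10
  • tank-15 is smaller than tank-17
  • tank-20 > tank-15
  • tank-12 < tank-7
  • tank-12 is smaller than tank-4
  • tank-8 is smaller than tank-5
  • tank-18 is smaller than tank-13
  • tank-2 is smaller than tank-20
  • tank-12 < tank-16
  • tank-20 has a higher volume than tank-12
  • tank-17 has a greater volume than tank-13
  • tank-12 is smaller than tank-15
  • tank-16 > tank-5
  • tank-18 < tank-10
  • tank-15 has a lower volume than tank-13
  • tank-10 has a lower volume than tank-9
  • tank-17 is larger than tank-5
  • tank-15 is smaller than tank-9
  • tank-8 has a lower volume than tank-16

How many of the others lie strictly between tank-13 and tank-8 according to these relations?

1

The relations place tank-8 below tank-13. An element lies strictly between them when it is forced above tank-8 and also forced below tank-13.
Above tank-8: {tank-10, tank-15, tank-9, tank-5, tank-17, tank-2, tank-4, tank-20, tank-16}. Below tank-13: {tank-12, tank-18, tank-15}.
Intersection: {tank-15} — 1.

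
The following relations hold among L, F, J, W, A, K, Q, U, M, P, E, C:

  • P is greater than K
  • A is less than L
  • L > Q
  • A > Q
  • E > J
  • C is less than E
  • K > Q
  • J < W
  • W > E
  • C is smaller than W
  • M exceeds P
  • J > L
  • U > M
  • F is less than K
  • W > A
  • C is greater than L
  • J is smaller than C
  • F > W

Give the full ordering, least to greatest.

Each adjacent pair is fixed by a given relation: Q < A; A < L; L < J; J < C; C < E; E < W; W < F; F < K; K < P; P < M; M < U. Chaining them end to end gives the full order.

Q < A < L < J < C < E < W < F < K < P < M < U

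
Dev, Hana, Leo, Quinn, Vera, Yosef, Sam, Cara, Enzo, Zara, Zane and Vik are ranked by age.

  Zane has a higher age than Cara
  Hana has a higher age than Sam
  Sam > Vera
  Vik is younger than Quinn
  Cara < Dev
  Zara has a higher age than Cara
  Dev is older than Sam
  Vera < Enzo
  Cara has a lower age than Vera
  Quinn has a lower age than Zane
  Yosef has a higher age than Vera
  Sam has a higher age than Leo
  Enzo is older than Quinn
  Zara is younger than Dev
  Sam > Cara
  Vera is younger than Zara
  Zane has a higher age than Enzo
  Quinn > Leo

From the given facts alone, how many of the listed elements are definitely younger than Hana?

4

The elements the relations force below Hana are Leo, Cara, Vera, Sam — no chain reaches any other.
That is 4.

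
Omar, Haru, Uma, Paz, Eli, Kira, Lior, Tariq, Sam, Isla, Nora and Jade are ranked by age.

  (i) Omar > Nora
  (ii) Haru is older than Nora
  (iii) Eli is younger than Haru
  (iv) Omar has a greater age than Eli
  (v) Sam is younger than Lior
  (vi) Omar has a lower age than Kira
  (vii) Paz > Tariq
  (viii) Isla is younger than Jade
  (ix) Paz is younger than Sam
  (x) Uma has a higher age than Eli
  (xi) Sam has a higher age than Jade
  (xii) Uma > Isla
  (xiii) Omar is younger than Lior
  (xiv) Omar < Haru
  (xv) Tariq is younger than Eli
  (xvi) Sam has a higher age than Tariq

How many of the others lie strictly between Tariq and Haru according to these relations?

Chaining upward from Tariq reaches: Eli, Omar, Kira, Uma, Paz, Sam, Lior.
Chaining downward from Haru reaches: Nora, Eli, Omar.
Strictly between Tariq and Haru are those in both lists: Eli, Omar — 2 elements.

2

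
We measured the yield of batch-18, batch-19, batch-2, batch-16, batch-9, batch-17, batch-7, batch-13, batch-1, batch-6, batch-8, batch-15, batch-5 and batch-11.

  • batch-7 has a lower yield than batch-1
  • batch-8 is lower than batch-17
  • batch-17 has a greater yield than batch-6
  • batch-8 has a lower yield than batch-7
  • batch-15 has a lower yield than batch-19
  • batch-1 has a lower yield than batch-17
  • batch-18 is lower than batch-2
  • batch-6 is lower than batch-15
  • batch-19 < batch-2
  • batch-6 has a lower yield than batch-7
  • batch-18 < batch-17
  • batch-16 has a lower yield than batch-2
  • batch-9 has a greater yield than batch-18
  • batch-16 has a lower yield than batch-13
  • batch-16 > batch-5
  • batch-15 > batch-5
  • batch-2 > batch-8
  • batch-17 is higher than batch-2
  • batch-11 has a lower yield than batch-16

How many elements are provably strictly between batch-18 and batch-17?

The relations place batch-18 below batch-17. An element lies strictly between them when it is forced above batch-18 and also forced below batch-17.
Above batch-18: {batch-9, batch-2}. Below batch-17: {batch-6, batch-11, batch-8, batch-5, batch-15, batch-7, batch-16, batch-19, batch-1, batch-2}.
Intersection: {batch-2} — 1.

1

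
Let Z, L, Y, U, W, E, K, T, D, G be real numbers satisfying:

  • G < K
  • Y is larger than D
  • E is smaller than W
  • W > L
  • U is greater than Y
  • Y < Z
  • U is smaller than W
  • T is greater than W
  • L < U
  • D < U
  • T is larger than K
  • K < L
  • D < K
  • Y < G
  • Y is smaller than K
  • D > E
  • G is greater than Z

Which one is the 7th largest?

Z

Chaining the given pairs: E < D < Y < Z < G < K < L < U < W < T.
The 7th largest is Z.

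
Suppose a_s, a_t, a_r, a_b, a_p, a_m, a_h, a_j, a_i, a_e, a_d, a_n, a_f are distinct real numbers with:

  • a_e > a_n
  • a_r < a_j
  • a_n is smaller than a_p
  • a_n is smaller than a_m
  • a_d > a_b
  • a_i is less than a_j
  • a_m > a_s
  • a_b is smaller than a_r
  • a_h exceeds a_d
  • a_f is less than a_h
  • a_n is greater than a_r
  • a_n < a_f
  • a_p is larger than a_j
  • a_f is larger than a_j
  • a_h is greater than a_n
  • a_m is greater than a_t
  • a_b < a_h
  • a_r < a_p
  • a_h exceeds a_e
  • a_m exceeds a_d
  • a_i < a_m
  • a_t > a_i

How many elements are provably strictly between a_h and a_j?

1

The relations place a_j below a_h. An element lies strictly between them when it is forced above a_j and also forced below a_h.
Above a_j: {a_f, a_p}. Below a_h: {a_i, a_b, a_r, a_d, a_n, a_f, a_e}.
Intersection: {a_f} — 1.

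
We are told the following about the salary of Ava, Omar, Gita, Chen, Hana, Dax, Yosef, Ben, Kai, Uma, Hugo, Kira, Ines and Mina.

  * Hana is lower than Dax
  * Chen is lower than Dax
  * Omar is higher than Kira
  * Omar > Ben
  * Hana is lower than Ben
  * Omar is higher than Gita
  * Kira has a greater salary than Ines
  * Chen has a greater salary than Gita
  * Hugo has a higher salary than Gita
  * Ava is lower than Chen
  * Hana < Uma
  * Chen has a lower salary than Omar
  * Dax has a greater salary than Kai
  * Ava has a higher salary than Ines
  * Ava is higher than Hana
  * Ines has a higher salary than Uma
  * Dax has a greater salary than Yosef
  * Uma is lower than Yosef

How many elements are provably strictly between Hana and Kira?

The relations place Hana below Kira. An element lies strictly between them when it is forced above Hana and also forced below Kira.
Above Hana: {Ben, Uma, Ines, Ava, Yosef, Chen, Dax, Omar}. Below Kira: {Uma, Ines}.
Intersection: {Uma, Ines} — 2.

2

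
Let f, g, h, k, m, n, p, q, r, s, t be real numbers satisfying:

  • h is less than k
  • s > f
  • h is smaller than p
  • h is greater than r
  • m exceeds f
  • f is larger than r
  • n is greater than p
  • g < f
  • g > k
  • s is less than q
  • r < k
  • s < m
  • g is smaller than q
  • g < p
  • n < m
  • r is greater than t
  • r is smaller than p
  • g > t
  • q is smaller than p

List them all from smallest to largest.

t < r < h < k < g < f < s < q < p < n < m

The consecutive links are each given: t < r; r < h; h < k; k < g; g < f; f < s; s < q; q < p; p < n; n < m.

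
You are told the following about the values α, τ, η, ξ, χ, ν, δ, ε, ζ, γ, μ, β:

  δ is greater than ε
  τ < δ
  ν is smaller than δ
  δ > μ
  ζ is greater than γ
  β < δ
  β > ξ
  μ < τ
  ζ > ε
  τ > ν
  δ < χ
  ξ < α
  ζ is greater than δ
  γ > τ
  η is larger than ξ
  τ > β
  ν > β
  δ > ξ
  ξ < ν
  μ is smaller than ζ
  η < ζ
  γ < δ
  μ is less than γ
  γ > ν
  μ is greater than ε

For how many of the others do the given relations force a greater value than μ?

From μ the given relations immediately reach τ, γ, δ, ζ.
From those, χ — 5 in total.
Nothing else is reachable above μ; 5 in all.

5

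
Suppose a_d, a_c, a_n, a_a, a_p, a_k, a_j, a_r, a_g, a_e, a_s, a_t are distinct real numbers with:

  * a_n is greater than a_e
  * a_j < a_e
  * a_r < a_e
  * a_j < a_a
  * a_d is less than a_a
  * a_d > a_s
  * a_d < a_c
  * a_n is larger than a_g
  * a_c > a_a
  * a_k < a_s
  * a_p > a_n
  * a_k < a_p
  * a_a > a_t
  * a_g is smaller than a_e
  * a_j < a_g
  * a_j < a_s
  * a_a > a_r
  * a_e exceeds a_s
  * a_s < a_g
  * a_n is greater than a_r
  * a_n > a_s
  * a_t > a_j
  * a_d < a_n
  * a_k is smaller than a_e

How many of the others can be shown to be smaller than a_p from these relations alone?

8

The elements the relations force below a_p are a_j, a_k, a_s, a_r, a_d, a_g, a_e, a_n — no chain reaches any other.
That is 8.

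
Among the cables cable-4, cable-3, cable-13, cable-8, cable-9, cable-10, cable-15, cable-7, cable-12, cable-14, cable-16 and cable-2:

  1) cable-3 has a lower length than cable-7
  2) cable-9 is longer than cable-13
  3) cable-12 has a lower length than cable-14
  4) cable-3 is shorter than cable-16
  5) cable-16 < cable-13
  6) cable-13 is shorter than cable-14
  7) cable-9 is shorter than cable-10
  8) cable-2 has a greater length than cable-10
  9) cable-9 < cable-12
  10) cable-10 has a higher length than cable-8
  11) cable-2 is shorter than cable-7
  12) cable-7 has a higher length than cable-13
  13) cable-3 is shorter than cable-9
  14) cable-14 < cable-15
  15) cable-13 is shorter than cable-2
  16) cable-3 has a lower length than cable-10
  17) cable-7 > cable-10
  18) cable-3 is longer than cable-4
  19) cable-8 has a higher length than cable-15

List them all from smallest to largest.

cable-4 < cable-3 < cable-16 < cable-13 < cable-9 < cable-12 < cable-14 < cable-15 < cable-8 < cable-10 < cable-2 < cable-7

Each adjacent pair is fixed by a given relation: cable-4 < cable-3; cable-3 < cable-16; cable-16 < cable-13; cable-13 < cable-9; cable-9 < cable-12; cable-12 < cable-14; cable-14 < cable-15; cable-15 < cable-8; cable-8 < cable-10; cable-10 < cable-2; cable-2 < cable-7. Chaining them end to end gives the full order.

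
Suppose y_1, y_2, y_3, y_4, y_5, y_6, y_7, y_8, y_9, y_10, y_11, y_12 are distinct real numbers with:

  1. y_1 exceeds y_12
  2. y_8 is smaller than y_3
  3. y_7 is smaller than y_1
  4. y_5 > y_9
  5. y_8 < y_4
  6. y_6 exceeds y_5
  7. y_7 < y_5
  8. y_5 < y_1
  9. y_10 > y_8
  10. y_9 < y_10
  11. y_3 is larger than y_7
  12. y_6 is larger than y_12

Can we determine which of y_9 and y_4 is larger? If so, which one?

undetermined

Following every chain through y_9: above y_9 we get y_5, y_10, y_6, y_1.
y_4 is not reached, and no chain runs the other way from y_4 to y_9.
So the given relations leave the order of y_9 and y_4 undetermined.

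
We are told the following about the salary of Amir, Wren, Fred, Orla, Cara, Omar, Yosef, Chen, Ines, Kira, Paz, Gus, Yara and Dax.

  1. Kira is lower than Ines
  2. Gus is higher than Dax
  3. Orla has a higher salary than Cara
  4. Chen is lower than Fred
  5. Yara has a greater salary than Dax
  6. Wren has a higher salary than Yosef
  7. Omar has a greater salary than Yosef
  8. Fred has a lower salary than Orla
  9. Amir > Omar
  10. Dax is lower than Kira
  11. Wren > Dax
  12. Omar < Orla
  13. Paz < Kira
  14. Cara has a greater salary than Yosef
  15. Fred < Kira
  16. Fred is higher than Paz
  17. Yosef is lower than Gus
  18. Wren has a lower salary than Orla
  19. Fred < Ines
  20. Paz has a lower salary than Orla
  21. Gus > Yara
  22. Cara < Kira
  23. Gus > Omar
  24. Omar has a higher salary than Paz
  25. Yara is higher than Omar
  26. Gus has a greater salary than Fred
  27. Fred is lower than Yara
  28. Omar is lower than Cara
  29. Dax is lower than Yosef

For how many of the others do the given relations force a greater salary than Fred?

Directly above Fred: Kira, Yara, Orla, Gus, Ines.
Nothing else is reachable above Fred; 5 in all.

5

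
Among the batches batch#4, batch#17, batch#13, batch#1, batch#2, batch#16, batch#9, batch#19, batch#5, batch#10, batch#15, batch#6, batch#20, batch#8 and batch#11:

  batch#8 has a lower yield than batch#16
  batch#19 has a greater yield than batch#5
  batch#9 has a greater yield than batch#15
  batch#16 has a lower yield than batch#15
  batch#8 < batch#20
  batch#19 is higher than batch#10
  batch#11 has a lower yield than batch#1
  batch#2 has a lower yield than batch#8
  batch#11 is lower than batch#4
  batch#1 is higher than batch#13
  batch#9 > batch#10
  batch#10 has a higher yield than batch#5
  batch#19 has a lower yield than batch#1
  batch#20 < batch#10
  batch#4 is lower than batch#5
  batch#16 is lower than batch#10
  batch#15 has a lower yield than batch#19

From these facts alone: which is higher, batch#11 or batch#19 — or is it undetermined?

batch#19

batch#11 < batch#4 and batch#4 < batch#5 give batch#11 < batch#5.
Then batch#5 < batch#10 extends the chain to batch#10.
Then batch#10 < batch#19 extends the chain to batch#19.
So batch#19 is higher.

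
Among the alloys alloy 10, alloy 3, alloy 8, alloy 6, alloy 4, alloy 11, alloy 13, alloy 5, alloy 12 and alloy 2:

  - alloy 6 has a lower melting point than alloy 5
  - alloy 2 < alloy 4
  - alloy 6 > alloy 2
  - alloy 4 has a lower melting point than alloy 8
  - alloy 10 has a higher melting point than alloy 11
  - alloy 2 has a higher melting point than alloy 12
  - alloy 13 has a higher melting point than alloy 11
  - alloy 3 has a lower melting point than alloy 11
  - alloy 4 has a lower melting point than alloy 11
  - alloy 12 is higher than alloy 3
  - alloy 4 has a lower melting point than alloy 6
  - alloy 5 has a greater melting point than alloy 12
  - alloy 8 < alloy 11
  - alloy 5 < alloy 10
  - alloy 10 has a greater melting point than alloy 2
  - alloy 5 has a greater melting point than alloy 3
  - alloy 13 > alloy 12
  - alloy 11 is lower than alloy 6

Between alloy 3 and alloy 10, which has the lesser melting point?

Chaining the given relations: alloy 3 < alloy 12 < alloy 2 < alloy 4 < alloy 8 < alloy 11 < alloy 6 < alloy 5 < alloy 10.
So alloy 3 < alloy 10; alloy 3 is the lower of the two.

alloy 3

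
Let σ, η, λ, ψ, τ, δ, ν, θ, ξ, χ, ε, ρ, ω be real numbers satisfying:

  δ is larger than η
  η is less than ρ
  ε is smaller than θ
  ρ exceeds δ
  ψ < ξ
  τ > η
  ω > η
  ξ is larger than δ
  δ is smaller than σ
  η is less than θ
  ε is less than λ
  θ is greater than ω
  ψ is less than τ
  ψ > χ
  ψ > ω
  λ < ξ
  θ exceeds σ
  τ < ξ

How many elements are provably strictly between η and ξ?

Chaining upward from η reaches: δ, ω, σ, ψ, θ, τ, ρ.
Chaining downward from ξ reaches: ε, δ, ω, λ, χ, ψ, τ.
Strictly between η and ξ are those in both lists: δ, ω, ψ, τ — 4 elements.

4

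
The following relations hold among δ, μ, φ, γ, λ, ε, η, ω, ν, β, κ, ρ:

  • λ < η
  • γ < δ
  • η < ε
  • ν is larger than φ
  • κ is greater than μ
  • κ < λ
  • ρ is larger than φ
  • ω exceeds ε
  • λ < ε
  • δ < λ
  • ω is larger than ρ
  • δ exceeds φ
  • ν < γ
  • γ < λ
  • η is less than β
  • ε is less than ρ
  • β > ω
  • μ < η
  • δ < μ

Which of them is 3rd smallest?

γ

The consecutive relations fix a unique order: φ < ν < γ < δ < μ < κ < λ < η < ε < ρ < ω < β.
The 3rd smallest is γ.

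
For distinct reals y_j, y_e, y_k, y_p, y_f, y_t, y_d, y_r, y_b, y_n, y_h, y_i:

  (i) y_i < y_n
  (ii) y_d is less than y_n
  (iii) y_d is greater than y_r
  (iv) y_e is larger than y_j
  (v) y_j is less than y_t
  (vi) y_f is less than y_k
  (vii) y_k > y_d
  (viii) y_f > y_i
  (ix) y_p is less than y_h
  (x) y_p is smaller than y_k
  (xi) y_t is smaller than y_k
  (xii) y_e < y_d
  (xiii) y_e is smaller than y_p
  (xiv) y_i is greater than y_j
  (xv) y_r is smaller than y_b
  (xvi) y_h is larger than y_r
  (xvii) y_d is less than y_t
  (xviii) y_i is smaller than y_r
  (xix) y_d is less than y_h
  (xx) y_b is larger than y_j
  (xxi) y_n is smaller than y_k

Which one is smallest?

y_j

y_e is not least since y_j < y_e; y_i is not least since y_j < y_i; y_p is not least since y_e < y_p; y_r is not least since y_i < y_r; y_f is not least since y_i < y_f; y_d is not least since y_r < y_d; y_n is not least since y_i < y_n; y_t is not least since y_j < y_t; y_k is not least since y_t < y_k; y_h is not least since y_p < y_h; y_b is not least since y_j < y_b.
Only y_j has nothing below it, so y_j is the smallest.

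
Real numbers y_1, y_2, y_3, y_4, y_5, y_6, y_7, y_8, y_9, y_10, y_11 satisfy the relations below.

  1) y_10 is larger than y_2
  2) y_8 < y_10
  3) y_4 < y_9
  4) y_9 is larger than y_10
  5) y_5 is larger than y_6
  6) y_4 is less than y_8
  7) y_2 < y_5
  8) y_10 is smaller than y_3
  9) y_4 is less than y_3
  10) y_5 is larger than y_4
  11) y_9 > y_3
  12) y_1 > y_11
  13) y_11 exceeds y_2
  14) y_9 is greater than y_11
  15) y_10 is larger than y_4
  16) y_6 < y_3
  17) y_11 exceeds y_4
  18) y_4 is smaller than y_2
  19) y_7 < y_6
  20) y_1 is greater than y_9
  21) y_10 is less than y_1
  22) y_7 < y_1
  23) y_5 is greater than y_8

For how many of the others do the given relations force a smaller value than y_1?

9

The elements the relations force below y_1 are y_7, y_4, y_2, y_6, y_11, y_8, y_10, y_3, y_9 — no chain reaches any other.
That is 9.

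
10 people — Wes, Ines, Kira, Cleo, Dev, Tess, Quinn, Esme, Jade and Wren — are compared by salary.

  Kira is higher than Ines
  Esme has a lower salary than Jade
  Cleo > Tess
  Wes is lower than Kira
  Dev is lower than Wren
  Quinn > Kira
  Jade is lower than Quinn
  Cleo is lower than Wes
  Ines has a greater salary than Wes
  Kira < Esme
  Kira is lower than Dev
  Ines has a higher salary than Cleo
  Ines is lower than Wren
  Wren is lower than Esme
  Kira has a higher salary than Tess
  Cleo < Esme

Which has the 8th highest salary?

The consecutive relations fix a unique order: Tess < Cleo < Wes < Ines < Kira < Dev < Wren < Esme < Jade < Quinn.
Counting 8 from the largest end gives Wes.

Wes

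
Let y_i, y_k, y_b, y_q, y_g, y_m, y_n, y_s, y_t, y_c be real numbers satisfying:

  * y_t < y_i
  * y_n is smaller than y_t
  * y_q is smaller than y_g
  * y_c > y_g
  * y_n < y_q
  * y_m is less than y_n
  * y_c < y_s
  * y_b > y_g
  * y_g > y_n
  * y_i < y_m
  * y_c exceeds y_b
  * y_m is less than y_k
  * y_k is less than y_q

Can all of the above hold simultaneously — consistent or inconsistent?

inconsistent

We have y_m < y_n stated directly, yet also y_n < y_t < y_i < y_m by chaining the others — so y_n < y_m. Contradiction.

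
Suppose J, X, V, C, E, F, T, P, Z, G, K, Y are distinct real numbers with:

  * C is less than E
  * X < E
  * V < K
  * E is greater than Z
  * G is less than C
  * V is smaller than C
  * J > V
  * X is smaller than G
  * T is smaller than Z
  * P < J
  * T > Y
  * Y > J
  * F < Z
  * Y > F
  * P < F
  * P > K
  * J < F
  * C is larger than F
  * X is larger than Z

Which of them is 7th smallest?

The consecutive relations fix a unique order: V < K < P < J < F < Y < T < Z < X < G < C < E.
The 7th smallest is T.

T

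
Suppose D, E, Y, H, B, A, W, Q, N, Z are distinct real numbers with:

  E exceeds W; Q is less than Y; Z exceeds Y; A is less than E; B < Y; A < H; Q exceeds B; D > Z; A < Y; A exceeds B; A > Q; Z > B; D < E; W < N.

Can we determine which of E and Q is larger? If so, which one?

E

Q < A and A < Y give Q < Y.
With Y < Z: Q < A < Y < Z.
With Z < D: Q < A < Y < Z < D.
With D < E: Q < A < Y < Z < D < E.
So E is larger.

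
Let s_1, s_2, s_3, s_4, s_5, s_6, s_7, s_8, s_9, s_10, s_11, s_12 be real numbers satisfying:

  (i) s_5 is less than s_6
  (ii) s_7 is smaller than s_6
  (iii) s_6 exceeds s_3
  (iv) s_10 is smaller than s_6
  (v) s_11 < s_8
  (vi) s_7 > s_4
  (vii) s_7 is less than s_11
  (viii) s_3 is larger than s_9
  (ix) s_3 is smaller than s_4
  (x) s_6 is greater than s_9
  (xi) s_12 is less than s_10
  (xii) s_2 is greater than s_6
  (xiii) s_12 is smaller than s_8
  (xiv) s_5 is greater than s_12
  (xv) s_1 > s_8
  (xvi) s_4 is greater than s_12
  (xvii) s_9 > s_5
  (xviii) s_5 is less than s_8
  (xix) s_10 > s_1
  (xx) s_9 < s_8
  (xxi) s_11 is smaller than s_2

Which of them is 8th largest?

s_4

Piecing the relations together gives one ordering: s_12 < s_5 < s_9 < s_3 < s_4 < s_7 < s_11 < s_8 < s_1 < s_10 < s_6 < s_2.
Counting 8 from the largest end gives s_4.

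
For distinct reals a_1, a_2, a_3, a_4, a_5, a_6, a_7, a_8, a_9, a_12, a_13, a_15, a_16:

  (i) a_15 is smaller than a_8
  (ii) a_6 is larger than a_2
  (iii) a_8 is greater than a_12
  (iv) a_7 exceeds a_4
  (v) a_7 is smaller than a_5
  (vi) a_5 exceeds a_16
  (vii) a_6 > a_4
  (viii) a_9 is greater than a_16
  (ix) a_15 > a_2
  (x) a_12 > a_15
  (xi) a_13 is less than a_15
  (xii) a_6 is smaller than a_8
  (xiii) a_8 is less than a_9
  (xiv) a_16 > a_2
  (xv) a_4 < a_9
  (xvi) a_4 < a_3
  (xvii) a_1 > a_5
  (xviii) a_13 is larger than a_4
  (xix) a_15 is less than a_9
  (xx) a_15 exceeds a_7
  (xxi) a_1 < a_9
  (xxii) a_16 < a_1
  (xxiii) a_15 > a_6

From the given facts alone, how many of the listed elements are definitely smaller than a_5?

4

From a_5 the given relations immediately reach a_7, a_16.
From those, a_4, a_2 — 4 in total.
No other element is forced below a_5 by the given relations, so the count is 4.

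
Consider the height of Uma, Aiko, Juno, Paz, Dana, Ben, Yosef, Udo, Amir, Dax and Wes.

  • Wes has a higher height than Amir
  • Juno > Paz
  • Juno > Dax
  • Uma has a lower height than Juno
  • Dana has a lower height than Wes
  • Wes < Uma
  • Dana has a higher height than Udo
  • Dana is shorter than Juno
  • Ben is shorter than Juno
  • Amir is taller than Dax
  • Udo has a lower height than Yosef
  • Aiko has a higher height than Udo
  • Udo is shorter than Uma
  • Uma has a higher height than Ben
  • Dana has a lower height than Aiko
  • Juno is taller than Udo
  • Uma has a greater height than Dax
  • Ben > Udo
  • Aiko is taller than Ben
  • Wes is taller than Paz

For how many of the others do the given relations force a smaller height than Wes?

5

The elements the relations force below Wes are Udo, Dax, Dana, Paz, Amir — no chain reaches any other.
That is 5.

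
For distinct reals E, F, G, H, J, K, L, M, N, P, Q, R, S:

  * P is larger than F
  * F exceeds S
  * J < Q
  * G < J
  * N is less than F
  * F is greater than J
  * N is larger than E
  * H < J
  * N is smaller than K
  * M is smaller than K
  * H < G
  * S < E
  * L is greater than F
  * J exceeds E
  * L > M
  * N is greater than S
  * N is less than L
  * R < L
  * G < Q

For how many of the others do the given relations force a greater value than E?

The elements the relations force above E are N, J, K, F, P, Q, L — no chain reaches any other.
That is 7.

7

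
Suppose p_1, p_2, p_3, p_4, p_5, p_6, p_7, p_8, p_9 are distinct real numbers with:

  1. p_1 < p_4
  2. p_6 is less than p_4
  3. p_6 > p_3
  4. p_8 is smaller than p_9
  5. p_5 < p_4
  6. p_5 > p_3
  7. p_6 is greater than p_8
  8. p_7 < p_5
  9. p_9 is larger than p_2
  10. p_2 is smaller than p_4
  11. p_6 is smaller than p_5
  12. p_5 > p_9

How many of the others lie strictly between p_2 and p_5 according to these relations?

1

The relations place p_2 below p_5. An element lies strictly between them when it is forced above p_2 and also forced below p_5.
Above p_2: {p_9, p_4}. Below p_5: {p_3, p_8, p_9, p_7, p_6}.
Intersection: {p_9} — 1.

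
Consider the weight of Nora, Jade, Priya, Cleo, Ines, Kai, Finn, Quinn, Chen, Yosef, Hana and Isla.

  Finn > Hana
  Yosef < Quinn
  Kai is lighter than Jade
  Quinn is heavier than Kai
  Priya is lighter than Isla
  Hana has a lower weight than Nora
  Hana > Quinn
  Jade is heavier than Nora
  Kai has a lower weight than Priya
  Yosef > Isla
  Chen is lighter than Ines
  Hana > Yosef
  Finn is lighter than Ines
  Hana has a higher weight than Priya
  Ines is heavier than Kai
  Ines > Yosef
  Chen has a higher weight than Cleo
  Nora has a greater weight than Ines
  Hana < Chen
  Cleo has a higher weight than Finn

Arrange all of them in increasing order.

Kai < Priya < Isla < Yosef < Quinn < Hana < Finn < Cleo < Chen < Ines < Nora < Jade

Nothing is placed below Kai, so it is least; from there Kai < Priya; Priya < Isla; Isla < Yosef; Yosef < Quinn; Quinn < Hana; Hana < Finn; Finn < Cleo; Cleo < Chen; Chen < Ines; Ines < Nora; Nora < Jade, each given directly.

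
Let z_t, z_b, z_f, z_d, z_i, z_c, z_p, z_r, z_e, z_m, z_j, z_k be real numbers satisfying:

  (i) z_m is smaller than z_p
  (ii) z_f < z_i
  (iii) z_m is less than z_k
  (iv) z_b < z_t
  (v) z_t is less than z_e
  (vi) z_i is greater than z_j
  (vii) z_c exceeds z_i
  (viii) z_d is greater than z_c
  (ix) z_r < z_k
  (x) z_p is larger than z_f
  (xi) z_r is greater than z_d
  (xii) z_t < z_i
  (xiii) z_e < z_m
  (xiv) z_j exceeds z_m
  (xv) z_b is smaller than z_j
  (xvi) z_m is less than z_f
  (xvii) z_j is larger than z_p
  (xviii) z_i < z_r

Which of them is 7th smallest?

z_j

The consecutive relations fix a unique order: z_b < z_t < z_e < z_m < z_f < z_p < z_j < z_i < z_c < z_d < z_r < z_k.
The 7th smallest is z_j.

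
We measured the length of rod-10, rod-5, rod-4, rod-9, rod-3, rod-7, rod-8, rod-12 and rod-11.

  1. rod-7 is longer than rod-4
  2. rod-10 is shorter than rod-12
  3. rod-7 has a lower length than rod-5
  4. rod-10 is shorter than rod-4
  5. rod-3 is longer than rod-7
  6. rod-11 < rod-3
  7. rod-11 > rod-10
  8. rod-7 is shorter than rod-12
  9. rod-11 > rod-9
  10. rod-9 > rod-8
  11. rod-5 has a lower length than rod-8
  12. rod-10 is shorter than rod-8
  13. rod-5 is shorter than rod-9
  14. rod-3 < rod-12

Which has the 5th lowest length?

Chaining the given pairs: rod-10 < rod-4 < rod-7 < rod-5 < rod-8 < rod-9 < rod-11 < rod-3 < rod-12.
Counting 5 from the smallest end gives rod-8.

rod-8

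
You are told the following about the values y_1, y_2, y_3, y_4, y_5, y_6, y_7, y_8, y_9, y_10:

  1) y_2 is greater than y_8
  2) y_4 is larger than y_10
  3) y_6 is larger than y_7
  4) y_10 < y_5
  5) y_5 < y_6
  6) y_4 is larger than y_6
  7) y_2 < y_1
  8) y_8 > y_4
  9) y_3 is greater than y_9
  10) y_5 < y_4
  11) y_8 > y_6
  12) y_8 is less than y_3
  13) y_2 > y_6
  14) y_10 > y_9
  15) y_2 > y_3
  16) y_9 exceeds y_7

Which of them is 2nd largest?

y_2

The consecutive relations fix a unique order: y_7 < y_9 < y_10 < y_5 < y_6 < y_4 < y_8 < y_3 < y_2 < y_1.
Counting 2 from the largest end gives y_2.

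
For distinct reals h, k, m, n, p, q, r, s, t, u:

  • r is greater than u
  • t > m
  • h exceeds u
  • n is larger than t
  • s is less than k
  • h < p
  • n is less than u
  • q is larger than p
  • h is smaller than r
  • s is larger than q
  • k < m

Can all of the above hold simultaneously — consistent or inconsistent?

inconsistent

We have u < h stated directly, yet also h < p < q < s < k < m < t < n < u by chaining the others — so h < u. Contradiction.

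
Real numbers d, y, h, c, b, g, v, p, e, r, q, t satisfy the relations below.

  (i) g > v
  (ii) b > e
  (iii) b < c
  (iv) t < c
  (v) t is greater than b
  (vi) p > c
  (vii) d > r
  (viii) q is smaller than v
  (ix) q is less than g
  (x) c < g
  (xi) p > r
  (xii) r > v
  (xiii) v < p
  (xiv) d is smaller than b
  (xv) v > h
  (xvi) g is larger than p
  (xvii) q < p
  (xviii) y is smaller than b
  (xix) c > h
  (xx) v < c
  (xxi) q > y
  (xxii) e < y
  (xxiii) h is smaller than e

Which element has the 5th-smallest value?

v

Piecing the relations together gives one ordering: h < e < y < q < v < r < d < b < t < c < p < g.
The 5th smallest is v.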